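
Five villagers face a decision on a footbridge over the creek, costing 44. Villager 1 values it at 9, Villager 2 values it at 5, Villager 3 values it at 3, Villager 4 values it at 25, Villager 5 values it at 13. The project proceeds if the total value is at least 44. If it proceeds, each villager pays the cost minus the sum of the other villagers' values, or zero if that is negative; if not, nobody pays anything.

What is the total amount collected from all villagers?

Total value 55 ≥ cost 44, so it is built.
Villager 1: others sum to 46; max(0, 44 - 46) = 0.
Villager 2: others sum to 50; max(0, 44 - 50) = 0.
Villager 3: others sum to 52; max(0, 44 - 52) = 0.
Villager 4: others sum to 30; max(0, 44 - 30) = 14.
Villager 5: others sum to 42; max(0, 44 - 42) = 2.
Total collected = 0 + 0 + 0 + 14 + 2 = 16.

16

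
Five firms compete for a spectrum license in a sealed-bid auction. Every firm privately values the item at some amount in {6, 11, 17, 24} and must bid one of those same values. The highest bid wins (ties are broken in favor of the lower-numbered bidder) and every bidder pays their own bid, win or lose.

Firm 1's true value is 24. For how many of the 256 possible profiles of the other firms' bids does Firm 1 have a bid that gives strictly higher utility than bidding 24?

Others bid (6, 6, 6, 6): truth gives 0; bid 6 gives 18 > 0. Violating.
Others bid (6, 6, 6, 11): truth gives 0; bid 11 gives 13 > 0. Violating.
Others bid (6, 6, 6, 17): truth gives 0; bid 17 gives 7 > 0. Violating.
Others bid (6, 6, 11, 6): truth gives 0; bid 11 gives 13 > 0. Violating.
Others bid (6, 6, 6, 24): truth gives 0; no alternative beats it.
Others bid (6, 6, 11, 24): truth gives 0; no alternative beats it.
(Checking all 256 profiles: 81 have a profitable deviation, 175 do not.)

81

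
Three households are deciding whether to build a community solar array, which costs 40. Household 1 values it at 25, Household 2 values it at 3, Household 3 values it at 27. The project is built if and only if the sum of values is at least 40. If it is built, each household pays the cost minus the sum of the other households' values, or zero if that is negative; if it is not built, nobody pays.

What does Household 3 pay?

12

Total value 55 ≥ cost 40, so the project is built.
The other households' values sum to 28.
Cost minus that sum is 40 - 28 = 12.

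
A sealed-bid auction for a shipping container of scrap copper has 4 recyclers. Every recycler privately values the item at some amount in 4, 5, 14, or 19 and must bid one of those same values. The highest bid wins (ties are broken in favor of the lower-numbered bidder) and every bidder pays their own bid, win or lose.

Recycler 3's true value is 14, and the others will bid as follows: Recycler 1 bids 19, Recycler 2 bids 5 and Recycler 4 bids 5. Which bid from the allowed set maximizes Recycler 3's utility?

Bid 4: loses but pays 4, utility -4.
Bid 5: loses but pays 5, utility -5.
Bid 14: loses but pays 14, utility -14.
Bid 19: loses but pays 19, utility -19.
The best choice is 4 with utility -4.

4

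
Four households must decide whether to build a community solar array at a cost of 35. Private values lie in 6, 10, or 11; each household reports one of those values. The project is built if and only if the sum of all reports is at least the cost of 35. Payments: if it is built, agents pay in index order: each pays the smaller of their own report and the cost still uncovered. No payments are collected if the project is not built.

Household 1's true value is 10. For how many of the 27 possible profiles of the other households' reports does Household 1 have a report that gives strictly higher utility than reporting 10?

Others report (10, 10, 10): truth gives 0; report 6 gives 4 > 0. Violating.
Others report (10, 10, 11): truth gives 0; report 6 gives 4 > 0. Violating.
Others report (10, 11, 10): truth gives 0; report 6 gives 4 > 0. Violating.
Others report (10, 11, 11): truth gives 0; report 6 gives 4 > 0. Violating.
Others report (6, 6, 6): truth gives 0; no alternative beats it.
Others report (6, 6, 10): truth gives 0; no alternative beats it.
(Checking all 27 profiles: 8 have a profitable deviation, 19 do not.)

8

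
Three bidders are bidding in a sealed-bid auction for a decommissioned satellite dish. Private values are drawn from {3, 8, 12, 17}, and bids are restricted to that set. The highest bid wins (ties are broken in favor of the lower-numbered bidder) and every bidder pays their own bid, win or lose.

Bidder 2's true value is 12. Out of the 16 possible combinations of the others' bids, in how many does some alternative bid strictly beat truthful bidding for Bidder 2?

Others bid (3, 3): truth gives 0; bid 8 gives 4 > 0. Violating.
Others bid (3, 8): truth gives 0; bid 8 gives 4 > 0. Violating.
Others bid (3, 17): truth gives -12; bid 3 gives -3 > -12. Violating.
Others bid (8, 17): truth gives -12; bid 3 gives -3 > -12. Violating.
Others bid (3, 12): truth gives 0; no alternative beats it.
Others bid (8, 3): truth gives 0; no alternative beats it.
(Checking all 16 profiles: 12 have a profitable deviation, 4 do not.)

12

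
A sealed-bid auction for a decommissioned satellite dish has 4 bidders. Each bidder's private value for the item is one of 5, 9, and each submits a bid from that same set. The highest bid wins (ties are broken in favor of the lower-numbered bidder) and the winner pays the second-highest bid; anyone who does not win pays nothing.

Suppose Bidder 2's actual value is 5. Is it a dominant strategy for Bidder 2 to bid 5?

Check each profile of the others' bids and compare truth against every alternative bid.
Others bid (5, 5, 9): truth gives 0, best alternative gives -4.
Others bid (5, 9, 5): truth gives 0, best alternative gives -4.
Others bid (5, 9, 9): truth gives 0, best alternative gives -4.
Others bid (5, 5, 5): truth gives 0, best alternative gives 0.
Others bid (9, 5, 5): truth gives 0, best alternative gives 0.
Others bid (9, 5, 9): truth gives 0, best alternative gives 0.
(Remaining 2 profiles checked similarly; truth is weakly best in each.)
In every case the truthful bid is at least as good as any alternative, so it is a dominant strategy.

Yes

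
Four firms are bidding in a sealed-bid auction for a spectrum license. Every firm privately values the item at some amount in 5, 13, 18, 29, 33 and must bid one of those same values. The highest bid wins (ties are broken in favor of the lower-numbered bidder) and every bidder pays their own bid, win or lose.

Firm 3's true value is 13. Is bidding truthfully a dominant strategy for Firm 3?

No

Consider the case where Firm 1 bids 5, Firm 2 bids 5 and Firm 4 bids 18.
Truthful bid 13: loses but pays 13, utility -13.
Bid 5 instead: loses but pays 5, utility -5.
Since -5 > -13, bidding 5 is strictly better here, so truthful bidding is not dominant.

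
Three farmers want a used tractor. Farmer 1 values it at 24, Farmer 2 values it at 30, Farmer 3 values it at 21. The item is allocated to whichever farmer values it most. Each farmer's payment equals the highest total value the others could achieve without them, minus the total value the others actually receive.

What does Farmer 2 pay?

24

Farmer 2 has the highest value and receives the item.
Without Farmer 2, the item would go to the next-highest value, 24, so the others could achieve 24.
With Farmer 2 present and winning, the others receive nothing, so their total is 0.
Payment = 24 - 0 = 24.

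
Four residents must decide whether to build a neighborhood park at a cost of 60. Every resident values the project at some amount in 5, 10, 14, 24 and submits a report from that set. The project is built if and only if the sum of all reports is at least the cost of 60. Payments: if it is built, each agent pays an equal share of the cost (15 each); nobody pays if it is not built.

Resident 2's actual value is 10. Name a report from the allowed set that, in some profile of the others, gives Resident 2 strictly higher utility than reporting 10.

5

Suppose Resident 1 reports 5, Resident 3 reports 24 and Resident 4 reports 24.
Report 10: project built, pays 15, utility 10 - 15 = -5.
Report 5: project not built, utility 0.
So reporting 5 beats truth here (0 > -5).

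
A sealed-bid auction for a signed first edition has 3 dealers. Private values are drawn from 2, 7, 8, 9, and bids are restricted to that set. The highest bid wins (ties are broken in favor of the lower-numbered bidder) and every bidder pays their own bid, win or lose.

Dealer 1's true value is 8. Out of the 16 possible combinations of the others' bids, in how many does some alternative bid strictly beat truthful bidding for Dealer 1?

Others bid (2, 2): truth gives 0; bid 2 gives 6 > 0. Violating.
Others bid (2, 7): truth gives 0; bid 7 gives 1 > 0. Violating.
Others bid (2, 9): truth gives -8; bid 9 gives -1 > -8. Violating.
Others bid (7, 2): truth gives 0; bid 7 gives 1 > 0. Violating.
Others bid (2, 8): truth gives 0; no alternative beats it.
Others bid (7, 8): truth gives 0; no alternative beats it.
(Checking all 16 profiles: 11 have a profitable deviation, 5 do not.)

11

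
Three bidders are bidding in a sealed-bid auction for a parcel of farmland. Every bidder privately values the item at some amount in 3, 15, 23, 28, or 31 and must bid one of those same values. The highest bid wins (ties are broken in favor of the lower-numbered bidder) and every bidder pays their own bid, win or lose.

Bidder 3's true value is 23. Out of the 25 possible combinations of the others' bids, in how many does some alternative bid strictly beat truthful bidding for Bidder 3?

22

Others bid (3, 3): truth gives 0; bid 15 gives 8 > 0. Violating.
Others bid (3, 23): truth gives -23; bid 3 gives -3 > -23. Violating.
Others bid (3, 28): truth gives -23; bid 3 gives -3 > -23. Violating.
Others bid (3, 31): truth gives -23; bid 3 gives -3 > -23. Violating.
Others bid (3, 15): truth gives 0; no alternative beats it.
Others bid (15, 3): truth gives 0; no alternative beats it.
(Checking all 25 profiles: 22 have a profitable deviation, 3 do not.)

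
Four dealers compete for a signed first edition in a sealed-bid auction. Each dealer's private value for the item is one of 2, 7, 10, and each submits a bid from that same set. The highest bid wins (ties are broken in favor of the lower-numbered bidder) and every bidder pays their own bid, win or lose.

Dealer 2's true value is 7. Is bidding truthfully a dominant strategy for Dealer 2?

Consider the case where Dealer 1 bids 2, Dealer 3 bids 2 and Dealer 4 bids 10.
Truthful bid 7: loses but pays 7, utility -7.
Bid 2 instead: loses but pays 2, utility -2.
Since -2 > -7, bidding 2 is strictly better here, so truthful bidding is not dominant.

No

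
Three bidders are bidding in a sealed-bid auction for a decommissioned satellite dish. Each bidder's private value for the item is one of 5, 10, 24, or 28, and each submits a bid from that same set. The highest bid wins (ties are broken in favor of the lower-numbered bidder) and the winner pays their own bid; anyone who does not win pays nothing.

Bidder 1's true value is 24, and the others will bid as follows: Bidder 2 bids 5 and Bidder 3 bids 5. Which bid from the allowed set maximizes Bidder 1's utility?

5

Bid 5: wins, pays 5, utility 24 - 5 = 19.
Bid 10: wins, pays 10, utility 24 - 10 = 14.
Bid 24: wins, pays 24, utility 24 - 24 = 0.
Bid 28: wins, pays 28, utility 24 - 28 = -4.
The best choice is 5 with utility 19.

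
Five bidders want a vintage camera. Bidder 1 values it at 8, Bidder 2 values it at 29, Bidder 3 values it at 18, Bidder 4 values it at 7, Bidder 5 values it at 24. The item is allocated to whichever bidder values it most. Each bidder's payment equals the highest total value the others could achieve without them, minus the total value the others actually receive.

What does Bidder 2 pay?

24

Bidder 2 has the highest value and receives the item.
Without Bidder 2, the item would go to the next-highest value, 24, so the others could achieve 24.
With Bidder 2 present and winning, the others receive nothing, so their total is 0.
Payment = 24 - 0 = 24.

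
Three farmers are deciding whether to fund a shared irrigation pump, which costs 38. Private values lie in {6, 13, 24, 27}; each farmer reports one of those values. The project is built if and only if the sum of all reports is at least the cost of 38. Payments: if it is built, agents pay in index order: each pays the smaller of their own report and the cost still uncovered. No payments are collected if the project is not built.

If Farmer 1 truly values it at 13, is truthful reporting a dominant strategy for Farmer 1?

No

Consider the case where Farmer 2 reports 6 and Farmer 3 reports 27.
Truthful report 13: project built, pays 13, utility 13 - 13 = 0.
Report 6 instead: project built, pays 6, utility 13 - 6 = 7.
Since 7 > 0, reporting 6 is strictly better here, so truthful reporting is not dominant.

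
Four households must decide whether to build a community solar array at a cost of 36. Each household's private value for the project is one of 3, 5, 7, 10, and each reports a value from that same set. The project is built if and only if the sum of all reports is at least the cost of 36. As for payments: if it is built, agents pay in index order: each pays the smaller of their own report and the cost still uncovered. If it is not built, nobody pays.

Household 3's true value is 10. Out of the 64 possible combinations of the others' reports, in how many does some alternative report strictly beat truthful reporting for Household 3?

1

Others report (10, 10, 10): truth gives 0; report 7 gives 3 > 0. Violating.
Others report (3, 3, 3): truth gives 0; no alternative beats it.
Others report (3, 3, 5): truth gives 0; no alternative beats it.
(Checking all 64 profiles: 1 has a profitable deviation, 63 do not.)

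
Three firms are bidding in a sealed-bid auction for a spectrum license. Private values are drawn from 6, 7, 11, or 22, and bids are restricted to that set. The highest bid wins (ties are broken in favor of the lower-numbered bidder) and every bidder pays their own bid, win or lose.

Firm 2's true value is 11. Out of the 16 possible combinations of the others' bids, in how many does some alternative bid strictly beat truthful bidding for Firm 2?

Others bid (6, 6): truth gives 0; bid 7 gives 4 > 0. Violating.
Others bid (6, 7): truth gives 0; bid 7 gives 4 > 0. Violating.
Others bid (6, 22): truth gives -11; bid 6 gives -6 > -11. Violating.
Others bid (7, 22): truth gives -11; bid 6 gives -6 > -11. Violating.
Others bid (6, 11): truth gives 0; no alternative beats it.
Others bid (7, 6): truth gives 0; no alternative beats it.
(Checking all 16 profiles: 12 have a profitable deviation, 4 do not.)

12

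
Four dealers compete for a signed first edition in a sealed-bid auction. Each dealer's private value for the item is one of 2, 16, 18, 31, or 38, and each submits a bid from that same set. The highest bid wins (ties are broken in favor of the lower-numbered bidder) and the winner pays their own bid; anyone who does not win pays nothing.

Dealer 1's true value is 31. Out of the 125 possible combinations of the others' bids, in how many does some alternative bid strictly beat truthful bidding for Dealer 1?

Others bid (2, 2, 2): truth gives 0; bid 2 gives 29 > 0. Violating.
Others bid (2, 2, 16): truth gives 0; bid 16 gives 15 > 0. Violating.
Others bid (2, 2, 18): truth gives 0; bid 18 gives 13 > 0. Violating.
Others bid (2, 16, 2): truth gives 0; bid 16 gives 15 > 0. Violating.
Others bid (2, 2, 31): truth gives 0; no alternative beats it.
Others bid (2, 2, 38): truth gives 0; no alternative beats it.
(Checking all 125 profiles: 27 have a profitable deviation, 98 do not.)

27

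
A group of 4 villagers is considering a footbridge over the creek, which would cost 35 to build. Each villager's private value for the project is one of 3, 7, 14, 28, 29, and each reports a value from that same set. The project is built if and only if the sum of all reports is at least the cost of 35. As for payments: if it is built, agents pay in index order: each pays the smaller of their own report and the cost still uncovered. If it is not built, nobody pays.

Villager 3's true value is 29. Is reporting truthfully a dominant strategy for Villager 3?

No

Consider the case where Villager 1 reports 3, Villager 2 reports 3 and Villager 4 reports 3.
Truthful report 29: project built, pays 29, utility 29 - 29 = 0.
Report 28 instead: project built, pays 28, utility 29 - 28 = 1.
Since 1 > 0, reporting 28 is strictly better here, so truthful reporting is not dominant.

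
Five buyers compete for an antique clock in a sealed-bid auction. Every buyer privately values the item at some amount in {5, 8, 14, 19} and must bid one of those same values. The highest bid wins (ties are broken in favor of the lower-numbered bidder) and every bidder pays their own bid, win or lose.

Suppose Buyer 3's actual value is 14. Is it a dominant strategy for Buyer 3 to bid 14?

Consider the case where Buyer 1 bids 5, Buyer 2 bids 5, Buyer 4 bids 5 and Buyer 5 bids 5.
Truthful bid 14: wins, pays 14, utility 14 - 14 = 0.
Bid 8 instead: wins, pays 8, utility 14 - 8 = 6.
Since 6 > 0, bidding 8 is strictly better here, so truthful bidding is not dominant.

No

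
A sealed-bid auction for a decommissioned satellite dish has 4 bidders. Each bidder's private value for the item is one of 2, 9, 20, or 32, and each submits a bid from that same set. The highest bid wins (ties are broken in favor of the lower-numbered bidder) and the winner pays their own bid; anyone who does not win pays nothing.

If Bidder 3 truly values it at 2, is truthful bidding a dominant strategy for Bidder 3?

Yes

Check each profile of the others' bids and compare truth against every alternative bid.
Others bid (2, 2, 2): truth gives 0, best alternative gives -7.
Others bid (2, 2, 9): truth gives 0, best alternative gives -7.
Others bid (2, 2, 20): truth gives 0, best alternative gives 0.
Others bid (2, 2, 32): truth gives 0, best alternative gives 0.
Others bid (2, 9, 2): truth gives 0, best alternative gives 0.
Others bid (2, 9, 9): truth gives 0, best alternative gives 0.
(Remaining 58 profiles checked similarly; truth is weakly best in each.)
In every case the truthful bid is at least as good as any alternative, so it is a dominant strategy.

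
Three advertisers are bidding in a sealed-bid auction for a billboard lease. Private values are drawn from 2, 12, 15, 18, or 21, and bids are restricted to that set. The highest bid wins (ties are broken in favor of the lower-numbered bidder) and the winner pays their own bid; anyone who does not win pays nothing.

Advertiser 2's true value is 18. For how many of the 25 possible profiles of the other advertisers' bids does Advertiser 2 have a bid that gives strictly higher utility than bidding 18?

6

Others bid (2, 2): truth gives 0; bid 12 gives 6 > 0. Violating.
Others bid (2, 12): truth gives 0; bid 12 gives 6 > 0. Violating.
Others bid (2, 15): truth gives 0; bid 15 gives 3 > 0. Violating.
Others bid (12, 2): truth gives 0; bid 15 gives 3 > 0. Violating.
Others bid (2, 18): truth gives 0; no alternative beats it.
Others bid (2, 21): truth gives 0; no alternative beats it.
(Checking all 25 profiles: 6 have a profitable deviation, 19 do not.)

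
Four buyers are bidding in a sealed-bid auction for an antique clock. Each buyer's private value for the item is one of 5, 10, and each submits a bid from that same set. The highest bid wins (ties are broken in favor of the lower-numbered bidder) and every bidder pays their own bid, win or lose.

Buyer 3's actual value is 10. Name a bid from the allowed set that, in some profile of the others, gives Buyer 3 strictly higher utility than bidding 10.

Suppose Buyer 1 bids 5, Buyer 2 bids 10 and Buyer 4 bids 5.
Bid 10: loses but pays 10, utility -10.
Bid 5: loses but pays 5, utility -5.
So bidding 5 beats truth here (-5 > -10).

5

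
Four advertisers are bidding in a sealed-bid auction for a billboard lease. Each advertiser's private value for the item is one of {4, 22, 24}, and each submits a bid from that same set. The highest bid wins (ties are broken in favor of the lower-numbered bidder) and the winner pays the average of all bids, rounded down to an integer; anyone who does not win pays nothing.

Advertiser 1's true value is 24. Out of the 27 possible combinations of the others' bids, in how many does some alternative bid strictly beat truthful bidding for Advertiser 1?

4

Others bid (4, 4, 4): truth gives 15; bid 4 gives 20 > 15. Violating.
Others bid (4, 22, 22): truth gives 6; bid 22 gives 7 > 6. Violating.
Others bid (22, 4, 22): truth gives 6; bid 22 gives 7 > 6. Violating.
Others bid (22, 22, 4): truth gives 6; bid 22 gives 7 > 6. Violating.
Others bid (4, 4, 22): truth gives 11; no alternative beats it.
Others bid (4, 4, 24): truth gives 10; no alternative beats it.
(Checking all 27 profiles: 4 have a profitable deviation, 23 do not.)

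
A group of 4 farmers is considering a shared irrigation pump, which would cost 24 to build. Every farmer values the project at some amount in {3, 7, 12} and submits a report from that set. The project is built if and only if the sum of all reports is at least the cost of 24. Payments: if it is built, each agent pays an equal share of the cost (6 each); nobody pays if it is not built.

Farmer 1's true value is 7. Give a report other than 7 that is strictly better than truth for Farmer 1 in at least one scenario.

12

Suppose Farmer 2 reports 3, Farmer 3 reports 3 and Farmer 4 reports 7.
Report 7: project not built, utility 0.
Report 12: project built, pays 6, utility 7 - 6 = 1.
So reporting 12 beats truth here (1 > 0).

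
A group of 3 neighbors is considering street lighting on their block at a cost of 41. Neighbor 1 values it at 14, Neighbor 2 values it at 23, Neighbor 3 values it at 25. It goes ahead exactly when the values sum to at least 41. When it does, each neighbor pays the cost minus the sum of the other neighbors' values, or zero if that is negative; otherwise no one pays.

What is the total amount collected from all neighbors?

6

Total value 62 ≥ cost 41, so it is built.
Neighbor 1: others sum to 48; max(0, 41 - 48) = 0.
Neighbor 2: others sum to 39; max(0, 41 - 39) = 2.
Neighbor 3: others sum to 37; max(0, 41 - 37) = 4.
Total collected = 0 + 2 + 4 = 6.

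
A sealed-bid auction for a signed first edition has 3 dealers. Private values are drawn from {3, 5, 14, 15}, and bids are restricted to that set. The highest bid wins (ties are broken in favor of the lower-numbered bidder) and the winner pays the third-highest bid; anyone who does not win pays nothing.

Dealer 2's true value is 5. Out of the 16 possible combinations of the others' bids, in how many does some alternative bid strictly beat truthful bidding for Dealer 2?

Others bid (3, 14): truth gives 0; bid 14 gives 2 > 0. Violating.
Others bid (3, 15): truth gives 0; bid 15 gives 2 > 0. Violating.
Others bid (5, 3): truth gives 0; bid 14 gives 2 > 0. Violating.
Others bid (14, 3): truth gives 0; bid 15 gives 2 > 0. Violating.
Others bid (3, 3): truth gives 2; no alternative beats it.
Others bid (3, 5): truth gives 2; no alternative beats it.
(Checking all 16 profiles: 4 have a profitable deviation, 12 do not.)

4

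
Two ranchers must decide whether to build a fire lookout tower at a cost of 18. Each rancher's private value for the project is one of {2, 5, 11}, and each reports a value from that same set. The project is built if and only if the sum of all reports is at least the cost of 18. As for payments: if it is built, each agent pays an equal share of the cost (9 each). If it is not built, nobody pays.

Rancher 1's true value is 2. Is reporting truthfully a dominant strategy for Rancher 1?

Check each profile of the others' reports and compare truth against every alternative report.
Others report (2): truth gives 0, best alternative gives 0.
Others report (5): truth gives 0, best alternative gives 0.
Others report (11): truth gives 0, best alternative gives 0.
In every case the truthful report is at least as good as any alternative, so it is a dominant strategy.

Yes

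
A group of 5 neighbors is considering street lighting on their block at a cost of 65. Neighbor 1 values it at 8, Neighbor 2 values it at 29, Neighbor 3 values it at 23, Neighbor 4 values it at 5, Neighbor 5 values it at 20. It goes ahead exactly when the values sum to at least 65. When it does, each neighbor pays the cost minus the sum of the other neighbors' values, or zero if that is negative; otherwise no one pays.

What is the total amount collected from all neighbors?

12

Total value 85 ≥ cost 65, so it is built.
Neighbor 1: others sum to 77; max(0, 65 - 77) = 0.
Neighbor 2: others sum to 56; max(0, 65 - 56) = 9.
Neighbor 3: others sum to 62; max(0, 65 - 62) = 3.
Neighbor 4: others sum to 80; max(0, 65 - 80) = 0.
Neighbor 5: others sum to 65; max(0, 65 - 65) = 0.
Total collected = 0 + 9 + 3 + 0 + 0 = 12.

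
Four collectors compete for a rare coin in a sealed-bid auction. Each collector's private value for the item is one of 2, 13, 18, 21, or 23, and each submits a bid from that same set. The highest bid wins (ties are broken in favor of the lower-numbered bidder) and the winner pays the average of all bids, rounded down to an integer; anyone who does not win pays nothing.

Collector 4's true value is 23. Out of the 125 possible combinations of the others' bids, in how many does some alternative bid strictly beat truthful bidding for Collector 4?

24

Others bid (2, 2, 2): truth gives 16; bid 13 gives 19 > 16. Violating.
Others bid (2, 2, 13): truth gives 13; bid 18 gives 15 > 13. Violating.
Others bid (2, 2, 18): truth gives 12; bid 21 gives 13 > 12. Violating.
Others bid (2, 13, 2): truth gives 13; bid 18 gives 15 > 13. Violating.
Others bid (2, 2, 21): truth gives 11; no alternative beats it.
Others bid (2, 2, 23): truth gives 0; no alternative beats it.
(Checking all 125 profiles: 24 have a profitable deviation, 101 do not.)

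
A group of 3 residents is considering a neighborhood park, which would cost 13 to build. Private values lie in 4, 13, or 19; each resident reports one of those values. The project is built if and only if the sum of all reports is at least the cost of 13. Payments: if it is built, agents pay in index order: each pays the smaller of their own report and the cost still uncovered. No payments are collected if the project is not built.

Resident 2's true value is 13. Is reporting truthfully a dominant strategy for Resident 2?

Consider the case where Resident 1 reports 4 and Resident 3 reports 13.
Truthful report 13: project built, pays 9, utility 13 - 9 = 4.
Report 4 instead: project built, pays 4, utility 13 - 4 = 9.
Since 9 > 4, reporting 4 is strictly better here, so truthful reporting is not dominant.

No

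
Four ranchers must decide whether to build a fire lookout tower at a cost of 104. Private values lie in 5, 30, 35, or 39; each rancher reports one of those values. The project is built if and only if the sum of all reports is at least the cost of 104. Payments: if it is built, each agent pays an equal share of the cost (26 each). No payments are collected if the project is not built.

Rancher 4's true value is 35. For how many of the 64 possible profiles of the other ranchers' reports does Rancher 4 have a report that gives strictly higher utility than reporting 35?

3

Others report (5, 30, 30): truth gives 0; report 39 gives 9 > 0. Violating.
Others report (30, 5, 30): truth gives 0; report 39 gives 9 > 0. Violating.
Others report (30, 30, 5): truth gives 0; report 39 gives 9 > 0. Violating.
Others report (5, 5, 5): truth gives 0; no alternative beats it.
Others report (5, 5, 30): truth gives 0; no alternative beats it.
(Checking all 64 profiles: 3 have a profitable deviation, 61 do not.)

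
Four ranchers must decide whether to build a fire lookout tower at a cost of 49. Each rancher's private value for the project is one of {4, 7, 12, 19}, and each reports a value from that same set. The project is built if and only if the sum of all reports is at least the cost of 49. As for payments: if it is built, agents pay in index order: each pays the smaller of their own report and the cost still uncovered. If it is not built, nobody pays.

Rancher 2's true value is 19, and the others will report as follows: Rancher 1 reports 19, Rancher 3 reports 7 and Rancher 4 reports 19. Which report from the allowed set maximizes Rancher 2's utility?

Report 4: project built, pays 4, utility 19 - 4 = 15.
Report 7: project built, pays 7, utility 19 - 7 = 12.
Report 12: project built, pays 12, utility 19 - 12 = 7.
Report 19: project built, pays 19, utility 19 - 19 = 0.
The best choice is 4 with utility 15.

4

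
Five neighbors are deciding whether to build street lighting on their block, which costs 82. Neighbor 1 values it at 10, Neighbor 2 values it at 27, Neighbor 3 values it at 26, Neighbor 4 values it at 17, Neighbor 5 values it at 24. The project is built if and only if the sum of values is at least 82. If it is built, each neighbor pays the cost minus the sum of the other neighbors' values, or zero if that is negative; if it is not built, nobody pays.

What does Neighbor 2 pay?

Total value 104 ≥ cost 82, so the project is built.
The other neighbors' values sum to 77.
Cost minus that sum is 82 - 77 = 5.

5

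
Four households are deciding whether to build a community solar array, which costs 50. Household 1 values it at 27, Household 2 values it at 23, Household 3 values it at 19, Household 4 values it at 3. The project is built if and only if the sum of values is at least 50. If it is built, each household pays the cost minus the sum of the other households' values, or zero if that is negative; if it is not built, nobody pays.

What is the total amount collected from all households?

Total value 72 ≥ cost 50, so it is built.
Household 1: others sum to 45; max(0, 50 - 45) = 5.
Household 2: others sum to 49; max(0, 50 - 49) = 1.
Household 3: others sum to 53; max(0, 50 - 53) = 0.
Household 4: others sum to 69; max(0, 50 - 69) = 0.
Total collected = 5 + 1 + 0 + 0 = 6.

6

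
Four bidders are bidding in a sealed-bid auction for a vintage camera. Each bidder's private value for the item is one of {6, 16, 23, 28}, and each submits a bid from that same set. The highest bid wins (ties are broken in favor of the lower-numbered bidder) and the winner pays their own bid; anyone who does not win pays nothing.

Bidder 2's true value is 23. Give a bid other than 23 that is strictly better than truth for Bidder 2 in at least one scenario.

Suppose Bidder 1 bids 6, Bidder 3 bids 6 and Bidder 4 bids 6.
Bid 23: wins, pays 23, utility 23 - 23 = 0.
Bid 16: wins, pays 16, utility 23 - 16 = 7.
So bidding 16 beats truth here (7 > 0).

16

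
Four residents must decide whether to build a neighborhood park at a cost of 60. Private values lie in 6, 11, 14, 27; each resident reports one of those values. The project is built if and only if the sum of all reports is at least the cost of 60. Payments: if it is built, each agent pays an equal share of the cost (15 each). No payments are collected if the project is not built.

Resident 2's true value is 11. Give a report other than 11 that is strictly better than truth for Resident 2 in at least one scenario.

6

Suppose Resident 1 reports 11, Resident 3 reports 11 and Resident 4 reports 27.
Report 11: project built, pays 15, utility 11 - 15 = -4.
Report 6: project not built, utility 0.
So reporting 6 beats truth here (0 > -4).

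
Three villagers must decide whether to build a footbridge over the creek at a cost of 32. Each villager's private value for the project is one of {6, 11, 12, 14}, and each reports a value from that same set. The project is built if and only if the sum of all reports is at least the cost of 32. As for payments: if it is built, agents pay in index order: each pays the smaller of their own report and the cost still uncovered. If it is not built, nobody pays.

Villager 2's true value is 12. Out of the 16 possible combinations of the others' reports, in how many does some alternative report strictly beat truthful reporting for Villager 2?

Others report (11, 11): truth gives 0; report 11 gives 1 > 0. Violating.
Others report (11, 12): truth gives 0; report 11 gives 1 > 0. Violating.
Others report (11, 14): truth gives 0; report 11 gives 1 > 0. Violating.
Others report (12, 11): truth gives 0; report 11 gives 1 > 0. Violating.
Others report (6, 6): truth gives 0; no alternative beats it.
Others report (6, 11): truth gives 0; no alternative beats it.
(Checking all 16 profiles: 9 have a profitable deviation, 7 do not.)

9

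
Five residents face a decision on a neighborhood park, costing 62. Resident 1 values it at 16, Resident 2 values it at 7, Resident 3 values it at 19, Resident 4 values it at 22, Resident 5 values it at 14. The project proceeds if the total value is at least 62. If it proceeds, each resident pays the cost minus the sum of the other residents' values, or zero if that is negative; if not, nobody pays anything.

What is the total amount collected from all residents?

9

Total value 78 ≥ cost 62, so it is built.
Resident 1: others sum to 62; max(0, 62 - 62) = 0.
Resident 2: others sum to 71; max(0, 62 - 71) = 0.
Resident 3: others sum to 59; max(0, 62 - 59) = 3.
Resident 4: others sum to 56; max(0, 62 - 56) = 6.
Resident 5: others sum to 64; max(0, 62 - 64) = 0.
Total collected = 0 + 0 + 3 + 6 + 0 = 9.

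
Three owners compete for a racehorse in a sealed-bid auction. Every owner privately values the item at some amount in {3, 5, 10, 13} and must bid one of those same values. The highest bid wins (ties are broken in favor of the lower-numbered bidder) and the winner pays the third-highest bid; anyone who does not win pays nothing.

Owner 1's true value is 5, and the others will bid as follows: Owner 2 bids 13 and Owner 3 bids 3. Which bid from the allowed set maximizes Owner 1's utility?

13

Bid 3: loses, pays 0, utility 0.
Bid 5: loses, pays 0, utility 0.
Bid 10: loses, pays 0, utility 0.
Bid 13: wins, pays 3, utility 5 - 3 = 2.
The best choice is 13 with utility 2.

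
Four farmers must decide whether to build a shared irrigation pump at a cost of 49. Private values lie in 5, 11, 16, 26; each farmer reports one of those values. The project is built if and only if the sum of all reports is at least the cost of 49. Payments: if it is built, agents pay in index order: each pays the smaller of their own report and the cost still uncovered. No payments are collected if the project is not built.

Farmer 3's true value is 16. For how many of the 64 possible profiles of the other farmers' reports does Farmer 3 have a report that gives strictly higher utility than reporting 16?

37

Others report (5, 11, 26): truth gives 0; report 11 gives 5 > 0. Violating.
Others report (5, 16, 26): truth gives 0; report 5 gives 11 > 0. Violating.
Others report (5, 26, 11): truth gives 0; report 11 gives 5 > 0. Violating.
Others report (5, 26, 16): truth gives 0; report 5 gives 11 > 0. Violating.
Others report (5, 5, 5): truth gives 0; no alternative beats it.
Others report (5, 5, 11): truth gives 0; no alternative beats it.
(Checking all 64 profiles: 37 have a profitable deviation, 27 do not.)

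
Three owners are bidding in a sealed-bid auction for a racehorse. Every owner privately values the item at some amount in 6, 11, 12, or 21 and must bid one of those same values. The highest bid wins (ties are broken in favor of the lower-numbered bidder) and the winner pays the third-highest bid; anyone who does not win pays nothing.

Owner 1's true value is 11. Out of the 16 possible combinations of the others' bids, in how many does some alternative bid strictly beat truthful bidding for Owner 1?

4

Others bid (6, 12): truth gives 0; bid 12 gives 5 > 0. Violating.
Others bid (6, 21): truth gives 0; bid 21 gives 5 > 0. Violating.
Others bid (12, 6): truth gives 0; bid 12 gives 5 > 0. Violating.
Others bid (21, 6): truth gives 0; bid 21 gives 5 > 0. Violating.
Others bid (6, 6): truth gives 5; no alternative beats it.
Others bid (6, 11): truth gives 5; no alternative beats it.
(Checking all 16 profiles: 4 have a profitable deviation, 12 do not.)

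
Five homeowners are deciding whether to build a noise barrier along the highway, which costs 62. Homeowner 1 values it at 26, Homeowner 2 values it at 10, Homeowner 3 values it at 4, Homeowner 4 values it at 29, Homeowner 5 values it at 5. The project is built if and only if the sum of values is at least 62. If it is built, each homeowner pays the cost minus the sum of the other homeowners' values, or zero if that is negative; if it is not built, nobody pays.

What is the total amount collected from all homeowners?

Total value 74 ≥ cost 62, so it is built.
Homeowner 1: others sum to 48; max(0, 62 - 48) = 14.
Homeowner 2: others sum to 64; max(0, 62 - 64) = 0.
Homeowner 3: others sum to 70; max(0, 62 - 70) = 0.
Homeowner 4: others sum to 45; max(0, 62 - 45) = 17.
Homeowner 5: others sum to 69; max(0, 62 - 69) = 0.
Total collected = 14 + 0 + 0 + 17 + 0 = 31.

31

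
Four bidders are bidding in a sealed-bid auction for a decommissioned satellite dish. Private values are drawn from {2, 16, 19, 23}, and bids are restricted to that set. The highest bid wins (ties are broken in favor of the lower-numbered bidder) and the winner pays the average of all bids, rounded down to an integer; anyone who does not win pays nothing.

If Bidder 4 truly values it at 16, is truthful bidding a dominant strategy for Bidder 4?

Consider the case where Bidder 1 bids 2, Bidder 2 bids 2 and Bidder 3 bids 16.
Truthful bid 16: loses, pays 0, utility 0.
Bid 19 instead: wins, pays 9, utility 16 - 9 = 7.
Since 7 > 0, bidding 19 is strictly better here, so truthful bidding is not dominant.

No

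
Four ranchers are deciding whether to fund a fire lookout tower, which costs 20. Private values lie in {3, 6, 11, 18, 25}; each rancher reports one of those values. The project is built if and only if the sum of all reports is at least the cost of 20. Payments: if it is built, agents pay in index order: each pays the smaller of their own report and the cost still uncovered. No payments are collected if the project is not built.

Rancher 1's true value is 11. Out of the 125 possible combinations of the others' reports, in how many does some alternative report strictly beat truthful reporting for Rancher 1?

Others report (3, 3, 11): truth gives 0; report 3 gives 8 > 0. Violating.
Others report (3, 3, 18): truth gives 0; report 3 gives 8 > 0. Violating.
Others report (3, 3, 25): truth gives 0; report 3 gives 8 > 0. Violating.
Others report (3, 6, 6): truth gives 0; report 6 gives 5 > 0. Violating.
Others report (3, 3, 3): truth gives 0; no alternative beats it.
Others report (3, 3, 6): truth gives 0; no alternative beats it.
(Checking all 125 profiles: 121 have a profitable deviation, 4 do not.)

121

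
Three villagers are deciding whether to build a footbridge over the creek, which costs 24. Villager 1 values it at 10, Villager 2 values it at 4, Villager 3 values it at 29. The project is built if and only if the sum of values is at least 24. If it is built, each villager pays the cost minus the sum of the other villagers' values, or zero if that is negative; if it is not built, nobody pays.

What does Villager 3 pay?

10

Total value 43 ≥ cost 24, so the project is built.
The other villagers' values sum to 14.
Cost minus that sum is 24 - 14 = 10.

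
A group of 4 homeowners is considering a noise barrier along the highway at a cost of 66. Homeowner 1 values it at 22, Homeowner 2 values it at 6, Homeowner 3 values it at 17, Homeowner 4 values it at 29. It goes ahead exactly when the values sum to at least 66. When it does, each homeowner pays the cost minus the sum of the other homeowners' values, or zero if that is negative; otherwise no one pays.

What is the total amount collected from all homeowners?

Total value 74 ≥ cost 66, so it is built.
Homeowner 1: others sum to 52; max(0, 66 - 52) = 14.
Homeowner 2: others sum to 68; max(0, 66 - 68) = 0.
Homeowner 3: others sum to 57; max(0, 66 - 57) = 9.
Homeowner 4: others sum to 45; max(0, 66 - 45) = 21.
Total collected = 14 + 0 + 9 + 21 = 44.

44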